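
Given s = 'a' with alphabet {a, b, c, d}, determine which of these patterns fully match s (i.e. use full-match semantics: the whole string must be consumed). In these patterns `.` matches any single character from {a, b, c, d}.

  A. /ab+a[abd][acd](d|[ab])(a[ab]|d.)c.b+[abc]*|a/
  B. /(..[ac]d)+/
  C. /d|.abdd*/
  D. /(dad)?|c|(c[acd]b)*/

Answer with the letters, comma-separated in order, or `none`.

A

A → match
B → no match — must end with 'd'
C → no match
D → no match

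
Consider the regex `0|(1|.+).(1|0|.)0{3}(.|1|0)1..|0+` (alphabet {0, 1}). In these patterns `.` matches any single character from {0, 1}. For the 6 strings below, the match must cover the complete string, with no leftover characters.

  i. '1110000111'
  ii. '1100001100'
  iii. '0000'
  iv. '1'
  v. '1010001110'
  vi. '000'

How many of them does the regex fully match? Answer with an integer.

5

i → match
ii → match
iii → match
iv → no match
v → match
vi → match
Total matched: 5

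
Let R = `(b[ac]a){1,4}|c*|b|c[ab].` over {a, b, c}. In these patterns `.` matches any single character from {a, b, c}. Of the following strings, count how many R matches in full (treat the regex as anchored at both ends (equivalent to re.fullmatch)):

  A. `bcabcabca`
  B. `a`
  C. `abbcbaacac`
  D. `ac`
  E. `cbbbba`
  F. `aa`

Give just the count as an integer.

A → match
B → no match
C → no match
D → no match
E → no match
F → no match
Total matched: 1

1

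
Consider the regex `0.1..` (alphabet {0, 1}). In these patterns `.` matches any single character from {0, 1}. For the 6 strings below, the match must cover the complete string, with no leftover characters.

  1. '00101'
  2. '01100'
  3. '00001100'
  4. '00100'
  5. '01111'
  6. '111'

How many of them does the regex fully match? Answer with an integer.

4

1 → match
2 → match
3 → no match
4 → match
5 → match
6 → no match — must start with '0'
Total matched: 4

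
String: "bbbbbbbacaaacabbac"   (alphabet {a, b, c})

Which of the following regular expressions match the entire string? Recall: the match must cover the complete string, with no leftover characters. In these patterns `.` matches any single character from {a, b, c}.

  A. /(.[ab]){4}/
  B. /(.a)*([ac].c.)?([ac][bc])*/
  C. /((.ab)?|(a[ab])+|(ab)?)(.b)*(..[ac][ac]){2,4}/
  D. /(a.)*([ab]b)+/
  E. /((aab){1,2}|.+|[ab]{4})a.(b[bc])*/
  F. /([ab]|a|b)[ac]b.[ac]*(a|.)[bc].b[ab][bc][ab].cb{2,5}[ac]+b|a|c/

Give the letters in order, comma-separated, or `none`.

A → no match
B → no match
C → match
D → no match — must end with "b"
E → match
F → no match

C, E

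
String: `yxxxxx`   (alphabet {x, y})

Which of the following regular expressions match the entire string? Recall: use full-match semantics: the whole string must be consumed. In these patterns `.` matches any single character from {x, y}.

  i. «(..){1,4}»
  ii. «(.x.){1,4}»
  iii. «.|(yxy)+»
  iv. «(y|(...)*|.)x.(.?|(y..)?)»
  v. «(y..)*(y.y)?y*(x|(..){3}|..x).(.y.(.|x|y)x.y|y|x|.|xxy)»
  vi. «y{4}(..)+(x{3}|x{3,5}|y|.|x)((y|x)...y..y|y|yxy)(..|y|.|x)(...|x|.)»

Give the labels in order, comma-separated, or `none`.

i → match
ii → match
iii → no match
iv → match
v → match
vi → no match

i, ii, iv, v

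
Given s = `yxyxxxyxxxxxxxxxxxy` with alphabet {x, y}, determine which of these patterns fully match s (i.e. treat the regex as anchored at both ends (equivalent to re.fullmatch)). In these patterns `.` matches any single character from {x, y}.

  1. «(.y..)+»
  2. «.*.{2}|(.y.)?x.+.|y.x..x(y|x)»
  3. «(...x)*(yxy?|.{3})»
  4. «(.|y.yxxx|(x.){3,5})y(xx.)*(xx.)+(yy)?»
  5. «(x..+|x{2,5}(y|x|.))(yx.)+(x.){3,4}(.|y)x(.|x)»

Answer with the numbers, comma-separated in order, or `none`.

2, 3, 4

1 → no match
2 → match
3 → match
4 → match
5 → no match — must start with `x`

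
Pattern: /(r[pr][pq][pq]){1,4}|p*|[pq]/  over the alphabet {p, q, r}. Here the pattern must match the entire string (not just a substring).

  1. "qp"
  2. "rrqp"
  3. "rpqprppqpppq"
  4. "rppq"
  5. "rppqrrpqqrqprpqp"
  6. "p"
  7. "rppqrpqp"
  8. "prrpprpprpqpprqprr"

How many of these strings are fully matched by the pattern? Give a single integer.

4

1 → no match
2 → match
3 → no match
4 → match
5 → no match
6 → match
7 → match
8 → no match
Total matched: 4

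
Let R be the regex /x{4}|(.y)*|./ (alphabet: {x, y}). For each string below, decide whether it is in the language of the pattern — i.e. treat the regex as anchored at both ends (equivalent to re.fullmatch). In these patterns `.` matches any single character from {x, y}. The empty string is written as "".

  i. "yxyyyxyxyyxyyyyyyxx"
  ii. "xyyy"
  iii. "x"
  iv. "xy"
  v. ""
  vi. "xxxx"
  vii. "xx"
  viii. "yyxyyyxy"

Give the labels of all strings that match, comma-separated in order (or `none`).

ii, iii, iv, v, vi, viii

i → no match
ii → match
iii → match
iv → match
v → match
vi → match
vii → no match
viii → match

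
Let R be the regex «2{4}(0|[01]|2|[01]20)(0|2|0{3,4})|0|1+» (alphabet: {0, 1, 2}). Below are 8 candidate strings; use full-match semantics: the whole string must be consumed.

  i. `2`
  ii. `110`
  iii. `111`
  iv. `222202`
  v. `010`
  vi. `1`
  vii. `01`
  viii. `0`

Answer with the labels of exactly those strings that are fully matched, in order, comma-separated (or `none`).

i → no match
ii → no match
iii → match
iv → match
v → no match
vi → match
vii → no match
viii → match

iii, iv, vi, viii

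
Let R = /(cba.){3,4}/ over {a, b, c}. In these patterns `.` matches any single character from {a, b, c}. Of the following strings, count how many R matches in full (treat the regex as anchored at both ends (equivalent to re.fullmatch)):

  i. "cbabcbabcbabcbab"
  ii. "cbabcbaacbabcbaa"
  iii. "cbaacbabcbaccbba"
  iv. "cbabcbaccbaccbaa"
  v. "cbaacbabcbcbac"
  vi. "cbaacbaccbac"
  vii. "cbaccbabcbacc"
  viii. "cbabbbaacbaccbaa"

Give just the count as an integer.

4

i → match
ii → match
iii → no match
iv → match
v → no match
vi → match
vii → no match
viii → no match
Total matched: 4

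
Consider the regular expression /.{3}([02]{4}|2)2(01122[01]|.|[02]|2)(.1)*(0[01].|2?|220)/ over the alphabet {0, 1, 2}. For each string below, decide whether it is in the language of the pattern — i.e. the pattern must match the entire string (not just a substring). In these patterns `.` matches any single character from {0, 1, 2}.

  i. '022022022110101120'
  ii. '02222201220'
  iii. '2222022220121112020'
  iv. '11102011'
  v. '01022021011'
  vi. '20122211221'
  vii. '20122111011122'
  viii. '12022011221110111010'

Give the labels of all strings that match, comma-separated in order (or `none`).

i → no match
ii. '02222201220' → match
iii → no match
iv. '11102011' → no match
v. '01022021011' → match
vi. '20122211221' → no match
vii → no match
viii → match

ii, v, viii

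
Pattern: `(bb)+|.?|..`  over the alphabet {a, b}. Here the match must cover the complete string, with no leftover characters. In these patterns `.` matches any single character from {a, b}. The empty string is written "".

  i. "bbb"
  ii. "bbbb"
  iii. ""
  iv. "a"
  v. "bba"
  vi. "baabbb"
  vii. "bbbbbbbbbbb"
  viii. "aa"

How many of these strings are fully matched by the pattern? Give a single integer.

i → no match
ii → match
iii → match
iv → match
v → no match
vi → no match
vii → no match
viii → match
Total matched: 4

4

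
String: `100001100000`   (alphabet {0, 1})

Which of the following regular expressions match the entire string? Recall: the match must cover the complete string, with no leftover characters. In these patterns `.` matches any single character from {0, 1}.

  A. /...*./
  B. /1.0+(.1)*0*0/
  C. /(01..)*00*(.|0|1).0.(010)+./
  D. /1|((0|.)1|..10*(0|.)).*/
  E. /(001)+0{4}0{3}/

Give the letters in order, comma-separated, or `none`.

A, B

A → match
B → match
C → no match
D → no match
E → no match — must start with `001`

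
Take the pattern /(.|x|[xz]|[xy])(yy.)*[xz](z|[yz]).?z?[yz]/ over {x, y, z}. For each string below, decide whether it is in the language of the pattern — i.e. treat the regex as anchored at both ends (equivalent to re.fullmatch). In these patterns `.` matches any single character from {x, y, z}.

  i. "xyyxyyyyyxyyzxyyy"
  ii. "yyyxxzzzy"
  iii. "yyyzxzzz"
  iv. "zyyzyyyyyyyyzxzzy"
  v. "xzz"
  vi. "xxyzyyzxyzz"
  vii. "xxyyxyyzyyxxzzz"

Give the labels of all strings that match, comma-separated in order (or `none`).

i → match
ii → match
iii → match
iv → match
v → no match
vi → no match
vii → no match

i, ii, iii, iv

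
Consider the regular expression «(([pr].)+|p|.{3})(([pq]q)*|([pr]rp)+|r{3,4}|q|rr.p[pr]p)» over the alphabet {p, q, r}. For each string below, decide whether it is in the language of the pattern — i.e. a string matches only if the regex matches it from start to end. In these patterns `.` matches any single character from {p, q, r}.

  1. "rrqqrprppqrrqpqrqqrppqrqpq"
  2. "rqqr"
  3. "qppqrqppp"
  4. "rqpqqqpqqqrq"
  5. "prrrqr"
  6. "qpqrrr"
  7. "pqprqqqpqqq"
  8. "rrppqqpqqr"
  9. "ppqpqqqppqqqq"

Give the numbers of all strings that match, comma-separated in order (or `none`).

6

1 → no match
2 → no match
3 → no match
4 → no match
5 → no match
6 → match
7 → no match
8 → no match
9 → no match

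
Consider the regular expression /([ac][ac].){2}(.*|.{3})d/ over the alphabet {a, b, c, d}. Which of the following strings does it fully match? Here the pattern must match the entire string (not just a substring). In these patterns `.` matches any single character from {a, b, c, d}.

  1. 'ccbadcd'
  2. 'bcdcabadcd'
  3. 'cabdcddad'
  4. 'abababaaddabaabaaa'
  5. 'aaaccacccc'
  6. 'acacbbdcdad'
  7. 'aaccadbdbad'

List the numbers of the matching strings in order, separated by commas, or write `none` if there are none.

1 → no match
2 → no match
3 → no match
4 → no match — must end with 'd'
5 → no match — must end with 'd'
6 → no match
7 → match

7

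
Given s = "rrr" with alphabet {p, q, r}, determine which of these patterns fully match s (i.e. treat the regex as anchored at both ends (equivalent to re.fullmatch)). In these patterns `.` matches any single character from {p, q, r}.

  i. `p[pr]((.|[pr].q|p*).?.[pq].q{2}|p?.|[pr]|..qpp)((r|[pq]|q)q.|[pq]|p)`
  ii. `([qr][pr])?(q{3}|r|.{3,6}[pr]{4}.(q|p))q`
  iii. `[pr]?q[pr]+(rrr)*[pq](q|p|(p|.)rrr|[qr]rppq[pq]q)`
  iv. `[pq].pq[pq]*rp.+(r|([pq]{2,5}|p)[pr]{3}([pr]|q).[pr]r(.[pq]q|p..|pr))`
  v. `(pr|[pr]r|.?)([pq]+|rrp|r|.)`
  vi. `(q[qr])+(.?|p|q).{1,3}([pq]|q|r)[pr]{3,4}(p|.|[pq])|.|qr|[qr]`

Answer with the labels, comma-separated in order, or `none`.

i → no match — must start with "p"
ii → no match — must end with "q"
iii → no match
iv → no match
v → match
vi → no match

v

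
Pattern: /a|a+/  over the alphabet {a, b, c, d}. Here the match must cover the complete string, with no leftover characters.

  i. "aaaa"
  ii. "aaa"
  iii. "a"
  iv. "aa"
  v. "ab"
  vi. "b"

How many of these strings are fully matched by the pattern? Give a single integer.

4

i → match
ii → match
iii → match
iv → match
v → no match — must end with "a"
vi → no match — must start with "a"
Total matched: 4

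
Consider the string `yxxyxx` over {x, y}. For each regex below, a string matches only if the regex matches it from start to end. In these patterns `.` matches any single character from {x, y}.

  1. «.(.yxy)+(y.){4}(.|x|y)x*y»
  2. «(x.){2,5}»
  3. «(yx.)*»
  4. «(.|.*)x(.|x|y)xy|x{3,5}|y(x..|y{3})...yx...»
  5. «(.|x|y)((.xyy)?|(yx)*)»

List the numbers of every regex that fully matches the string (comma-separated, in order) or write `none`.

1 → no match — must end with `y`
2 → no match — must start with `x`
3 → match
4 → no match
5 → no match

3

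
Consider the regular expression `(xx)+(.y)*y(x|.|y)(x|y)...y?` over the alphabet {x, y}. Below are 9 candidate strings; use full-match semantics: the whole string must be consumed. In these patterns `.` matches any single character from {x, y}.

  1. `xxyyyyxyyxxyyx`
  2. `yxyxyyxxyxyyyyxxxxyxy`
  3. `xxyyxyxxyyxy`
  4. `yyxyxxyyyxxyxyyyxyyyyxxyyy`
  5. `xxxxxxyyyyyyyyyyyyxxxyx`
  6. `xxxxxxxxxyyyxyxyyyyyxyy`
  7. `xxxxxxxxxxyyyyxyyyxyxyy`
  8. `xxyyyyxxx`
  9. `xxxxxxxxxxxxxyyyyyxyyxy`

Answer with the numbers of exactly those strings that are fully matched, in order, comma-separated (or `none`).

1, 6, 7, 9

1 → match
2 → no match — must start with `xx`
3 → no match
4 → no match — must start with `xx`
5 → no match
6 → match
7 → match
8 → no match
9 → match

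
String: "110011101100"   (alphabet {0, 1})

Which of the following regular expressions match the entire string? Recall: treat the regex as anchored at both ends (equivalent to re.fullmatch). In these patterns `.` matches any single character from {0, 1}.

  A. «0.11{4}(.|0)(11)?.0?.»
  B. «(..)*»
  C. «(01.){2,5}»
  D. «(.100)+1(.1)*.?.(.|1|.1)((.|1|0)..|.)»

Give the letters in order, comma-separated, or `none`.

B, D

A → no match — must start with "0"
B → match
C → no match — must start with "01"
D → match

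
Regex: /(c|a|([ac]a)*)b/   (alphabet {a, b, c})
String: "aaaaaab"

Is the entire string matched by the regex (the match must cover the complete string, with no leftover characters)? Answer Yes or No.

Yes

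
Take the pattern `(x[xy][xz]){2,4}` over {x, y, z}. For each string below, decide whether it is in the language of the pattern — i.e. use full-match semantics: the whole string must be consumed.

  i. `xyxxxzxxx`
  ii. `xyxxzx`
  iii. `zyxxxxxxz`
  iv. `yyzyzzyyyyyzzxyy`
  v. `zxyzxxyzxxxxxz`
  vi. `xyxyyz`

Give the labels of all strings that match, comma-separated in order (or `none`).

i → match
ii → no match
iii → no match — must start with `x`
iv → no match — must start with `x`
v → no match — must start with `x`
vi → no match

i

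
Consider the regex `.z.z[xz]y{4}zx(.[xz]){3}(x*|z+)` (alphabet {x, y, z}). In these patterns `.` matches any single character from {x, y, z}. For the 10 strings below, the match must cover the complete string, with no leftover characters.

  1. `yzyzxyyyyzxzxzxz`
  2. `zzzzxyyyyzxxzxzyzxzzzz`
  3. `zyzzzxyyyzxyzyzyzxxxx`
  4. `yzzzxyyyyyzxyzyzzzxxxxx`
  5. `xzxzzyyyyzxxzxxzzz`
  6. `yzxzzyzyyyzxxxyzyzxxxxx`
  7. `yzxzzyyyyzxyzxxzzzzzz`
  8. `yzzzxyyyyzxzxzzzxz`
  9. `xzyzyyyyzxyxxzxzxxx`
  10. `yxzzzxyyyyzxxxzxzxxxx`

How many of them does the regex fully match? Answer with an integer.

1 → no match
2 → no match
3 → no match
4 → no match
5 → match
6 → no match
7 → match
8 → match
9 → no match
10 → no match
Total matched: 3

3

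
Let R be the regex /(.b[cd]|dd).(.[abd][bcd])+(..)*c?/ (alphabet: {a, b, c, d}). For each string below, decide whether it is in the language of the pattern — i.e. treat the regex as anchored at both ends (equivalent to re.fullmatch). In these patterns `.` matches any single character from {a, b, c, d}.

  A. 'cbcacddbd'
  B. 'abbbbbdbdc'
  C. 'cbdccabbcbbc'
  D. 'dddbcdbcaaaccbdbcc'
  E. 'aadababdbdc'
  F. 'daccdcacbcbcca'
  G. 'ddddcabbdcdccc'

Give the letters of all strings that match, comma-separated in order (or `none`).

A, C

A. 'cbcacddbd' → match
B. 'abbbbbdbdc' → no match
C. 'cbdccabbcbbc' → match
D → no match
E. 'aadababdbdc' → no match
F → no match
G → no match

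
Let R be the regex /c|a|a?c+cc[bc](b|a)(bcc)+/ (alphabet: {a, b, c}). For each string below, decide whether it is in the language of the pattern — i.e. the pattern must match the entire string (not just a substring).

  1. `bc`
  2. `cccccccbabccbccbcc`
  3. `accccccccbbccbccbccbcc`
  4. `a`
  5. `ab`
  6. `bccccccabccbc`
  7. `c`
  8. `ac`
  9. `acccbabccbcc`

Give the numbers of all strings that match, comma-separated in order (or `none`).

2, 3, 4, 7, 9

1 → no match
2 → match
3 → match
4 → match
5 → no match
6 → no match
7 → match
8 → no match
9 → match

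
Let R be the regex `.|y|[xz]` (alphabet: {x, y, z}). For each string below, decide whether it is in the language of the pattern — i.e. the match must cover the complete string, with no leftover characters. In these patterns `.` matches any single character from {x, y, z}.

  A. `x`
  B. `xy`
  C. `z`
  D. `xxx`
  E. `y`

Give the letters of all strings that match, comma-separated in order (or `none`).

A, C, E

A → match
B → no match
C → match
D → no match
E → match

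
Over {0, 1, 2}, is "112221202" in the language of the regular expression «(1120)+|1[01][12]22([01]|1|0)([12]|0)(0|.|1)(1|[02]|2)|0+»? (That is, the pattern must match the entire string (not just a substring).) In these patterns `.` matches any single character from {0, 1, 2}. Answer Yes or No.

Yes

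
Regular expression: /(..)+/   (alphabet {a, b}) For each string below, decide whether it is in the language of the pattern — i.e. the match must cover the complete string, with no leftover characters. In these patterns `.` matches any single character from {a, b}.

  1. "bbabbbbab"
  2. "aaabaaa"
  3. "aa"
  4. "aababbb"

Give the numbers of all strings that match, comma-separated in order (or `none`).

1 → no match
2 → no match
3 → match
4 → no match

3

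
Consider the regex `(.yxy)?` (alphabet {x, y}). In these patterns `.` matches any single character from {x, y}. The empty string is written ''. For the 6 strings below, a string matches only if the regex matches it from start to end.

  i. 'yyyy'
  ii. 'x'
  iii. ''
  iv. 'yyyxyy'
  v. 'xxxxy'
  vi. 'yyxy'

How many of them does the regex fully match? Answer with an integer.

i → no match
ii → no match
iii → match
iv → no match
v → no match
vi → match
Total matched: 2

2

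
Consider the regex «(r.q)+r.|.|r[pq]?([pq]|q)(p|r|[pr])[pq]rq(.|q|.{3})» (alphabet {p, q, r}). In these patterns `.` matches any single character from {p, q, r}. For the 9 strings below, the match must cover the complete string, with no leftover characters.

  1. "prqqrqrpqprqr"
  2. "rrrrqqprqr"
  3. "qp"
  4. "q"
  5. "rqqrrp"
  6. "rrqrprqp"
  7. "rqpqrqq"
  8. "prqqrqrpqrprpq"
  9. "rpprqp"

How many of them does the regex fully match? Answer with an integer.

2

1 → no match
2. "rrrrqqprqr" → no match
3. "qp" → no match
4. "q" → match
5. "rqqrrp" → no match
6. "rrqrprqp" → no match
7. "rqpqrqq" → match
8 → no match
9. "rpprqp" → no match
Total matched: 2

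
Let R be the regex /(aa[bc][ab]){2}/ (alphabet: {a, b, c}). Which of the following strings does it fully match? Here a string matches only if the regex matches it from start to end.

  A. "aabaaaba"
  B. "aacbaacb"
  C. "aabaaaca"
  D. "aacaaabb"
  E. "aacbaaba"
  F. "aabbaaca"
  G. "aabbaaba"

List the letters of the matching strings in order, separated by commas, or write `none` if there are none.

A → match
B → match
C → match
D → match
E → match
F → match
G → match

A, B, C, D, E, F, G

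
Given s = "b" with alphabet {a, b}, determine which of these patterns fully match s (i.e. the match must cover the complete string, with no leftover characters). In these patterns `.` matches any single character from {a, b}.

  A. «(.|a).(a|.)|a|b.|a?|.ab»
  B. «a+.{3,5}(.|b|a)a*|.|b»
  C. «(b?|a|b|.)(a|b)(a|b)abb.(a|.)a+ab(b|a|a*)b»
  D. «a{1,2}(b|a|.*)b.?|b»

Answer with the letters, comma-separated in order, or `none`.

A → no match
B → match
C → no match
D → match

B, D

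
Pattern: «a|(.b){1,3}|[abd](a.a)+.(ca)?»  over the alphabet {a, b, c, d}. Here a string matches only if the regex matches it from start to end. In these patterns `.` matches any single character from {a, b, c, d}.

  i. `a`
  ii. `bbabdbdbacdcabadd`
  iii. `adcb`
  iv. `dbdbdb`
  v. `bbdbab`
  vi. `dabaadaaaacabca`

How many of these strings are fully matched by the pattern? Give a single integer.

3

i. `a` → match
ii → no match
iii. `adcb` → no match
iv. `dbdbdb` → match
v. `bbdbab` → match
vi → no match
Total matched: 3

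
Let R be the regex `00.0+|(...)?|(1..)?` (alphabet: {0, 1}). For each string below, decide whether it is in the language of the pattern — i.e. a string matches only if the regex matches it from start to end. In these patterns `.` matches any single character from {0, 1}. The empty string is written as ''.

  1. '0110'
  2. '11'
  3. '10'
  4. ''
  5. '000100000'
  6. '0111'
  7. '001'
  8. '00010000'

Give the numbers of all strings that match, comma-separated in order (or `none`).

1 → no match
2 → no match
3 → no match
4 → match
5 → no match
6 → no match
7 → match
8 → no match

4, 7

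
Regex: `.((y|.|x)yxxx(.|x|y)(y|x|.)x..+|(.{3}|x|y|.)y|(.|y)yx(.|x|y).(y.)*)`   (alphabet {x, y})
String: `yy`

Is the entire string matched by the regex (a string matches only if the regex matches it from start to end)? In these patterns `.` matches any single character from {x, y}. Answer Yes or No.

No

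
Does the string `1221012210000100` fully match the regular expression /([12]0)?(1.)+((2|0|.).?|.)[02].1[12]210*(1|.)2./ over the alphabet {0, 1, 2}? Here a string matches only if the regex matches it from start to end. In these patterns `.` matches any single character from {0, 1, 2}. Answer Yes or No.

No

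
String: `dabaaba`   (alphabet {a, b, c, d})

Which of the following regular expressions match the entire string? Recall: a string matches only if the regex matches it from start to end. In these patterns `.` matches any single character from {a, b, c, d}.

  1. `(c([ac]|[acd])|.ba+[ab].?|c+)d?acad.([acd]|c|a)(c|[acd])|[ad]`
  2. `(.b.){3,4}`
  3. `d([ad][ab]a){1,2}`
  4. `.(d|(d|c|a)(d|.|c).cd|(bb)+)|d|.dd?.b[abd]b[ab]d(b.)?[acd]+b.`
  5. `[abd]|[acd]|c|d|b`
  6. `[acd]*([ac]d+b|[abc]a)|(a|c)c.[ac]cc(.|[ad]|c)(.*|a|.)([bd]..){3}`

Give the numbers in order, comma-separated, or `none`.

3

1 → no match
2 → no match
3 → match
4 → no match
5 → no match
6 → no match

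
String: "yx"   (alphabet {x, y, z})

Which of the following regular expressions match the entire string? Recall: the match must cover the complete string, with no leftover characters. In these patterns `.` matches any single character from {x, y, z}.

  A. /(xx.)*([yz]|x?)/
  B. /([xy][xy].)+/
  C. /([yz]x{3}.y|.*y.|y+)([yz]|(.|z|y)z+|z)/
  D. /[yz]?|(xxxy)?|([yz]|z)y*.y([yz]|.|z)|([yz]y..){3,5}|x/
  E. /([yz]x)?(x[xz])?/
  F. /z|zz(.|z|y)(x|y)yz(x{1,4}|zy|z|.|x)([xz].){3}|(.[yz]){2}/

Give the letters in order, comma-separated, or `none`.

E

A → no match
B → no match
C → no match
D → no match
E → match
F → no match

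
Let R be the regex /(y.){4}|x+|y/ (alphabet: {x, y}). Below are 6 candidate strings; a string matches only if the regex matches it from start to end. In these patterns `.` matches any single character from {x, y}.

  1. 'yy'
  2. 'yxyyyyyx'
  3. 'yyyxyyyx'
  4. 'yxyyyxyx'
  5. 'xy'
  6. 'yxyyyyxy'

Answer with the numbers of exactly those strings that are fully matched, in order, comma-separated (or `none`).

1 → no match
2 → match
3 → match
4 → match
5 → no match
6 → no match

2, 3, 4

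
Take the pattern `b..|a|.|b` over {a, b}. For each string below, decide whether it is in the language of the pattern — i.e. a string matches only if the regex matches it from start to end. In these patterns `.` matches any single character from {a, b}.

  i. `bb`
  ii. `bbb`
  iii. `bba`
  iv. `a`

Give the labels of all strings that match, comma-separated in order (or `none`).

i. `bb` → no match
ii. `bbb` → match
iii. `bba` → match
iv. `a` → match

ii, iii, iv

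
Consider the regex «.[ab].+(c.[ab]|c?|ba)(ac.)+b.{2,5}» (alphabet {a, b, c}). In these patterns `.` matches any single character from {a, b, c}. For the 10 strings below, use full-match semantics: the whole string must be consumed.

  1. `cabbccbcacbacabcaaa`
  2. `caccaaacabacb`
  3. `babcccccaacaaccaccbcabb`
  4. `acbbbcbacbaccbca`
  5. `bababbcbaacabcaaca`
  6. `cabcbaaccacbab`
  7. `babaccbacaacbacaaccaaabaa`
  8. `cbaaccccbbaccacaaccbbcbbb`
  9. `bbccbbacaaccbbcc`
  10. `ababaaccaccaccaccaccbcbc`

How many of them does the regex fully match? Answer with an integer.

7

1 → match
2 → match
3 → match
4 → no match
5 → match
6 → no match
7 → no match
8 → match
9 → match
10 → match
Total matched: 7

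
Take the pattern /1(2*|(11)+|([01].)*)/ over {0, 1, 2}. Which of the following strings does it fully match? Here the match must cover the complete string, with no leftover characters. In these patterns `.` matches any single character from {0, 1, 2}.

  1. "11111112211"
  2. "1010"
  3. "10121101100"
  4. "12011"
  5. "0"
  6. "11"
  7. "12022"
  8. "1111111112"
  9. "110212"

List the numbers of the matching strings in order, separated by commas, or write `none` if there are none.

1 → no match
2 → no match
3 → no match
4 → no match
5 → no match — must start with "1"
6 → no match
7 → no match
8 → no match
9 → no match

none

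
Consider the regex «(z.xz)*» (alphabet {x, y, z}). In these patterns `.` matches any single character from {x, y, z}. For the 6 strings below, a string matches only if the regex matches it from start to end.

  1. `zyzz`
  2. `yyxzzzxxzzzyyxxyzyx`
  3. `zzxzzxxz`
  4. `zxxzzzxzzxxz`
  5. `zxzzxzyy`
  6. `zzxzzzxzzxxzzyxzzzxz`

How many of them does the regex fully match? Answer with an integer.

3

1 → no match
2 → no match
3 → match
4 → match
5 → no match
6 → match
Total matched: 3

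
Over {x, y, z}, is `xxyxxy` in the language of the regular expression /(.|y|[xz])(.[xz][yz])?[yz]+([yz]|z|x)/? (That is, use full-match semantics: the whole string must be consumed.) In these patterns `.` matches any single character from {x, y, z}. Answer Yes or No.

No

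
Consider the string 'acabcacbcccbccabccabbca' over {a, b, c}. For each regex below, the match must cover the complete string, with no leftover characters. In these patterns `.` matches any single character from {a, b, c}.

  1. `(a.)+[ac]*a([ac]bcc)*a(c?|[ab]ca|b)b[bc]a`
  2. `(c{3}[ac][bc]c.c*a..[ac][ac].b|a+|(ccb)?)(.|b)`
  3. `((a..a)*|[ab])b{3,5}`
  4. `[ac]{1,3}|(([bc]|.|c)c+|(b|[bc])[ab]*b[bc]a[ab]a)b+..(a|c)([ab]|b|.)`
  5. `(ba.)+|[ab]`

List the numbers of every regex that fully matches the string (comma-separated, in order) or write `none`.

1 → match
2 → no match
3 → no match — must end with 'b'
4 → no match
5 → no match

1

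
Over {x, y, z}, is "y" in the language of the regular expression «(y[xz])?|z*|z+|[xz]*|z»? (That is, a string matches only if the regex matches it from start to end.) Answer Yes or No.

No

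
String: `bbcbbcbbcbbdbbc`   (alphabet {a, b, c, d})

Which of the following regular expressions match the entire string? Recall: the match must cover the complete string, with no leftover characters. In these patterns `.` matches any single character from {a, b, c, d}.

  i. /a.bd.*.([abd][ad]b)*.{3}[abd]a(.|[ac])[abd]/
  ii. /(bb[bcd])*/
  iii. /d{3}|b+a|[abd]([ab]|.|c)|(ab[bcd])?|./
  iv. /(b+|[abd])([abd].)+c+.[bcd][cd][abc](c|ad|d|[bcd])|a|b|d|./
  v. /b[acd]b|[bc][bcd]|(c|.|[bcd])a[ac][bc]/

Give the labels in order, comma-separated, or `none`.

ii

i → no match — must start with `a`
ii → match
iii → no match
iv → no match
v → no match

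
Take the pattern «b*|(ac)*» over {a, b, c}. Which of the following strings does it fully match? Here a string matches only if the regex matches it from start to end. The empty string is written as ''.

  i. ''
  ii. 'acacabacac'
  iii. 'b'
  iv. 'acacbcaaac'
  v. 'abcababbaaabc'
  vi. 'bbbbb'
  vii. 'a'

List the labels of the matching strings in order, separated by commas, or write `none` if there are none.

i, iii, vi

i → match
ii → no match
iii → match
iv → no match
v → no match
vi → match
vii → no match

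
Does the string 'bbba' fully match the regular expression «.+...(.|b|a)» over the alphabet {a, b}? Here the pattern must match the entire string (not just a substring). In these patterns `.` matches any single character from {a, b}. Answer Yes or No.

No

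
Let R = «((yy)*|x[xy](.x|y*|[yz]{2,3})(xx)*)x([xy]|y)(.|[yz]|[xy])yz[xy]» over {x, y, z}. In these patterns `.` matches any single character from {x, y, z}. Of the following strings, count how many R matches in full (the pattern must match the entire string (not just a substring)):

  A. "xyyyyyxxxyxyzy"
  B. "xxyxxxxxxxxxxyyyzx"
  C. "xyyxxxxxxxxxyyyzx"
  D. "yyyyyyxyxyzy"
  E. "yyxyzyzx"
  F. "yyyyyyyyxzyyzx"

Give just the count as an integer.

5

A → match
B → match
C → match
D → match
E → match
F → no match
Total matched: 5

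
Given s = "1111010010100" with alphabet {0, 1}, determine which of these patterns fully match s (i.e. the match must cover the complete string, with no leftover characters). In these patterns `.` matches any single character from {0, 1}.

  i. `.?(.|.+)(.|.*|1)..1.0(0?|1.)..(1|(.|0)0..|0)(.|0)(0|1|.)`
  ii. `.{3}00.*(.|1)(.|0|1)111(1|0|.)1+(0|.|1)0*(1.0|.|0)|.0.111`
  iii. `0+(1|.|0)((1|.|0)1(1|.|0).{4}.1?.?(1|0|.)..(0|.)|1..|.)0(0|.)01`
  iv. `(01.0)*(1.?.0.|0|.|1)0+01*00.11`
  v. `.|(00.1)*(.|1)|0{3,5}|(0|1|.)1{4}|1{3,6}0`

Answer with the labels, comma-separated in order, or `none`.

i → match
ii → no match
iii → no match — must start with "0"
iv → no match — must end with "11"
v → no match

i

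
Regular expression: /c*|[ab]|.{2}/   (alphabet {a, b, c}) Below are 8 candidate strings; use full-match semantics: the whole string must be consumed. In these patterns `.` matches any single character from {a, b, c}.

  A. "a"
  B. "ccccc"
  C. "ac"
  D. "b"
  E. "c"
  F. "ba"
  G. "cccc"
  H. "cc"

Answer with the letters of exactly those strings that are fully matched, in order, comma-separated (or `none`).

A → match
B → match
C → match
D → match
E → match
F → match
G → match
H → match

A, B, C, D, E, F, G, H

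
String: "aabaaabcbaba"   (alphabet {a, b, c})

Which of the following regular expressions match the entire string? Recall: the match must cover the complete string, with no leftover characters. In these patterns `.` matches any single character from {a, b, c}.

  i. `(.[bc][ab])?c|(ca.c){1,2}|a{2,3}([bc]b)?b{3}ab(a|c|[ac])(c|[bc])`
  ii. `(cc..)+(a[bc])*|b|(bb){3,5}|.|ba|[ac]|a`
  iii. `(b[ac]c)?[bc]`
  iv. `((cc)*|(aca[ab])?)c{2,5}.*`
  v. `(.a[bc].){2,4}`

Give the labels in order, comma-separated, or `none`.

v

i → no match
ii → no match
iii → no match
iv → no match
v → match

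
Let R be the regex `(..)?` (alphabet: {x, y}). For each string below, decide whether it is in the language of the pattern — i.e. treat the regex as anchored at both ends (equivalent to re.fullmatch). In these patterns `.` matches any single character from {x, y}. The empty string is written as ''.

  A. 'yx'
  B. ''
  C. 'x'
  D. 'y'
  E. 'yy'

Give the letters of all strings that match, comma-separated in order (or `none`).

A → match
B → match
C → no match
D → no match
E → match

A, B, E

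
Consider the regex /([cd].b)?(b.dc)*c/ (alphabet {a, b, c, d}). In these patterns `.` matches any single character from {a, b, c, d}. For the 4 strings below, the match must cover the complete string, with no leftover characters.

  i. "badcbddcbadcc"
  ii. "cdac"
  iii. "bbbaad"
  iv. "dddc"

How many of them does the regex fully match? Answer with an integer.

i → match
ii → no match
iii → no match — must end with "c"
iv → no match
Total matched: 1

1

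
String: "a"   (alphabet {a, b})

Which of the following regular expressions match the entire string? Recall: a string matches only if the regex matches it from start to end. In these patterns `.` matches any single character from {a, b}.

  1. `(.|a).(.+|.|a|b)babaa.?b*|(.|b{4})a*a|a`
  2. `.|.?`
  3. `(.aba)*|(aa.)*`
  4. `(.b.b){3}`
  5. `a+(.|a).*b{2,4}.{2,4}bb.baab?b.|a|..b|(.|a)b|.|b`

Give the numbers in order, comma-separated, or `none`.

1, 2, 5

1 → match
2 → match
3 → no match
4 → no match — must end with "b"
5 → match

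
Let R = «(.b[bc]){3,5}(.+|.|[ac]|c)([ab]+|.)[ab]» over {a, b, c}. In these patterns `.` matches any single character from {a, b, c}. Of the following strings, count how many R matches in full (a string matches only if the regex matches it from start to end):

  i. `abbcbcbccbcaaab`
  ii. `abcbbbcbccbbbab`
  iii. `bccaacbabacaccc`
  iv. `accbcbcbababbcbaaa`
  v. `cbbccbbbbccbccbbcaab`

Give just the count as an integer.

i → no match
ii → match
iii → no match
iv → no match
v → no match
Total matched: 1

1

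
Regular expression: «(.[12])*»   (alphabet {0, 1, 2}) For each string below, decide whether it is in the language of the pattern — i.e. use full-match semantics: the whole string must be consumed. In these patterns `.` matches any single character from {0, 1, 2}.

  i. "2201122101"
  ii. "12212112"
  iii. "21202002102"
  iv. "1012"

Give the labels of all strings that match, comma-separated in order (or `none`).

i, ii

i. "2201122101" → match
ii. "12212112" → match
iii. "21202002102" → no match
iv. "1012" → no match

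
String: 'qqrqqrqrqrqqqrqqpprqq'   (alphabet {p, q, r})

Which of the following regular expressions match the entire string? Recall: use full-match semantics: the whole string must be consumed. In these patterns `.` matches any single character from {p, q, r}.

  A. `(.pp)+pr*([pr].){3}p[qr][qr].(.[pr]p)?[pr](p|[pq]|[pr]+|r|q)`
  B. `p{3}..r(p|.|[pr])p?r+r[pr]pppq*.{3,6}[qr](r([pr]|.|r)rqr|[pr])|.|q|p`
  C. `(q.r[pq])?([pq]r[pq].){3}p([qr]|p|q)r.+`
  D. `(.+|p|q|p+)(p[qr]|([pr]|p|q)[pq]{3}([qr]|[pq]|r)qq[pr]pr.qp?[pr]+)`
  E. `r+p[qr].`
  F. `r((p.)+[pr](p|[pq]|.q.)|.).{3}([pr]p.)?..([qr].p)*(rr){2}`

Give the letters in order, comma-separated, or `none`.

A → no match
B → no match
C → match
D → no match
E → no match — must start with 'r'
F → no match — must start with 'r'

C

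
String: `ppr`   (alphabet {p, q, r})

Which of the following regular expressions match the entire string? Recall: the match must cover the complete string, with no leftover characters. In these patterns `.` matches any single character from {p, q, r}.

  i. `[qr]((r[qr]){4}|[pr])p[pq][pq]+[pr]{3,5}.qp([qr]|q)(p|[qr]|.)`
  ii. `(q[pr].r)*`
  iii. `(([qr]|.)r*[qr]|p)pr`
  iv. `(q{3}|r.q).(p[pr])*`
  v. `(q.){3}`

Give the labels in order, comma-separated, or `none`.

i → no match
ii → no match
iii → match
iv → no match
v → no match — must start with `q`

iii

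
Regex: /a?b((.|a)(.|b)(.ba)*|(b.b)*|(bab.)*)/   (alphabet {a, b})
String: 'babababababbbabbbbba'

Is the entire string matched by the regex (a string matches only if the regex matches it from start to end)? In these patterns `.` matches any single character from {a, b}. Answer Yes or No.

No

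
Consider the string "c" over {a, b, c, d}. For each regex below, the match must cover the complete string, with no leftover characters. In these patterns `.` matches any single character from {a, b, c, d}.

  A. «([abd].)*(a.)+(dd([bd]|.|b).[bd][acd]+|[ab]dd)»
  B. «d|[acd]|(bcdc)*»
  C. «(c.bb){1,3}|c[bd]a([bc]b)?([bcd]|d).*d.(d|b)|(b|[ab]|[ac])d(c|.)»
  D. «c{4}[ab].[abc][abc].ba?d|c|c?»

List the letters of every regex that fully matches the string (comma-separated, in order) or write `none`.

A → no match
B → match
C → no match
D → match

B, D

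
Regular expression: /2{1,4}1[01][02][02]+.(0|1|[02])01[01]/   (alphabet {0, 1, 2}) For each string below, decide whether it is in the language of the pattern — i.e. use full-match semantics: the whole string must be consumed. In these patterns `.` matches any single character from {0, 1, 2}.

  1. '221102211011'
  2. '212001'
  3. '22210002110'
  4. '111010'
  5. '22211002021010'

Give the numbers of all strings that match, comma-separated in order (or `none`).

1, 5

1 → match
2 → no match
3 → no match
4 → no match — must start with '2'
5 → match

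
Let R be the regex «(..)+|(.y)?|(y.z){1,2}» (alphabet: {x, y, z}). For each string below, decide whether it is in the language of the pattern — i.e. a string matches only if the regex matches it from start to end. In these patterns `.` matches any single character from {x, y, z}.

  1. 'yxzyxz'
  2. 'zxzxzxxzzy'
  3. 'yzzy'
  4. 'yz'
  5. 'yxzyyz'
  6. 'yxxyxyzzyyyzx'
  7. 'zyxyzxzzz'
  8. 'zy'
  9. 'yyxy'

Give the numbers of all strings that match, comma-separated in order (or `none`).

1. 'yxzyxz' → match
2. 'zxzxzxxzzy' → match
3. 'yzzy' → match
4. 'yz' → match
5. 'yxzyyz' → match
6 → no match
7. 'zyxyzxzzz' → no match
8. 'zy' → match
9. 'yyxy' → match

1, 2, 3, 4, 5, 8, 9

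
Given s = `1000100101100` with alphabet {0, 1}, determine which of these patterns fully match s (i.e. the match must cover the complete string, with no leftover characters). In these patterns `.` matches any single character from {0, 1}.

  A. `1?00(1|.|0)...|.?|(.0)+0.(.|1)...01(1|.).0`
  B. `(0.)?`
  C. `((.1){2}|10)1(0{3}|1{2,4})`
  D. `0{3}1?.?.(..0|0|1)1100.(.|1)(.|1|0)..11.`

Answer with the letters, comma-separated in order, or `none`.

A

A → match
B → no match
C → no match
D → no match — must start with `0`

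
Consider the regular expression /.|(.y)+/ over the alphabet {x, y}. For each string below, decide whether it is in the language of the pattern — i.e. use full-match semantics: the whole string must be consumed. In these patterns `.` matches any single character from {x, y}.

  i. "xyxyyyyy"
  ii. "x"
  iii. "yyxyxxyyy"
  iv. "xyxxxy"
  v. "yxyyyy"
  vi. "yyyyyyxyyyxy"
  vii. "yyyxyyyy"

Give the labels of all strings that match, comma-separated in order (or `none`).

i → match
ii → match
iii → no match
iv → no match
v → no match
vi → match
vii → no match

i, ii, vi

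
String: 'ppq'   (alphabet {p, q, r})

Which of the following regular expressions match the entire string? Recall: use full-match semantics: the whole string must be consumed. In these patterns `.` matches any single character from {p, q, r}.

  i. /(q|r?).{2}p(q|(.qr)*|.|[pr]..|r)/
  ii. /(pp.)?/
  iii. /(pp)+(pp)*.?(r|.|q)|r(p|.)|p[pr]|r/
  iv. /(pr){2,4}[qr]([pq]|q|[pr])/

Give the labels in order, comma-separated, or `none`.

i → no match
ii → match
iii → match
iv → no match — must start with 'pr'

ii, iii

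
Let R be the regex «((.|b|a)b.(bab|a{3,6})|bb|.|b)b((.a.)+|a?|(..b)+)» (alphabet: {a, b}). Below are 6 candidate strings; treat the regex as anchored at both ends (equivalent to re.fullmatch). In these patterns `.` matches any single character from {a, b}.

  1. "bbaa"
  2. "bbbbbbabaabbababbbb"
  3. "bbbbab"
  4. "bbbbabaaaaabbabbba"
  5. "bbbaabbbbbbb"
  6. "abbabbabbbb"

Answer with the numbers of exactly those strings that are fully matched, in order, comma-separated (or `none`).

3, 5, 6

1 → no match
2 → no match
3 → match
4 → no match
5 → match
6 → match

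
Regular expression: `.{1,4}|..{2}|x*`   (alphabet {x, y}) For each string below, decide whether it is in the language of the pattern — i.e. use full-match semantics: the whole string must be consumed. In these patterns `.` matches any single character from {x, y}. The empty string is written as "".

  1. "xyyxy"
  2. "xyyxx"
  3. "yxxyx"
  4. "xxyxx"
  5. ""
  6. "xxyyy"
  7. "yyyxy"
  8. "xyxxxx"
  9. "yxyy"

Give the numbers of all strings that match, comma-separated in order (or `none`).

5, 9

1 → no match
2 → no match
3 → no match
4 → no match
5 → match
6 → no match
7 → no match
8 → no match
9 → match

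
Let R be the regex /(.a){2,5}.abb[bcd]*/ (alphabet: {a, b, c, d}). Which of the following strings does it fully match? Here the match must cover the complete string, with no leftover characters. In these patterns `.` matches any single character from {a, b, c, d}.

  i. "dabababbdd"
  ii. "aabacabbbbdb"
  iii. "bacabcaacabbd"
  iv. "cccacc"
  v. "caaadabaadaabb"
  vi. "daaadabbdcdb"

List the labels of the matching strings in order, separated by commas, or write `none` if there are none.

i, ii, vi

i → match
ii → match
iii → no match
iv → no match
v → no match
vi → match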